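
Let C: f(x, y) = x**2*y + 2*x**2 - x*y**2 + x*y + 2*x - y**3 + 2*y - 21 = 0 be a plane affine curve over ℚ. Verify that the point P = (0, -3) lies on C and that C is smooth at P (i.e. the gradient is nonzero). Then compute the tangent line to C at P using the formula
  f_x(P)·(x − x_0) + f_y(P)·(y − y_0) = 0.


Tangent line at P: -10*x - 25*y - 75 = 0.

Step 1: f(0, -3) = 0, so P lies on C.
Step 2: partial derivatives
  f_x(x, y) = 2*x*y + 4*x - y**2 + y + 2, f_y(x, y) = x**2 - 2*x*y + x - 3*y**2 + 2.
  f_x(P) = -10, f_y(P) = -25 (gradient nonzero, so P is smooth).
Step 3: tangent line at P: -10·(x − 0) + -25·(y − -3) = 0.
Expanding: -10*x - 25*y - 75 = 0.


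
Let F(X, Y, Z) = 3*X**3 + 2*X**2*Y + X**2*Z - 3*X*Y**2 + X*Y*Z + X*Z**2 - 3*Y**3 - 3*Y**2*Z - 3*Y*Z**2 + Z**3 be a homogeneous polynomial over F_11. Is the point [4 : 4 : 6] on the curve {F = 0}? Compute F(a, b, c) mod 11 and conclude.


F(4,4,6) ≡ 10 (mod 11); P is NOT on the curve.

Evaluate F(4, 4, 6) term-by-term (mod 11).
  3*X**3 ↦ 3·64·1·1 = 192
  2*X**2*Y ↦ 2·16·4·1 = 128
  X**2*Z ↦ 1·16·1·6 = 96
  -3*X*Y**2 ↦ -3·4·16·1 = -192
  X*Y*Z ↦ 1·4·4·6 = 96
  X*Z**2 ↦ 1·4·1·36 = 144
  -3*Y**3 ↦ -3·1·64·1 = -192
  -3*Y**2*Z ↦ -3·1·16·6 = -288
  -3*Y*Z**2 ↦ -3·1·4·36 = -432
  Z**3 ↦ 1·1·1·216 = 216
Sum: F(4, 4, 6) = (192) + (128) + (96) + (-192) + (96) + (144) + (-192) + (-288) + (-432) + (216) = -232.
Reducing mod 11: -232 ≡ 10 (mod 11).
Since F(a, b, c) ≡ 10 ≠ 0 (mod 11), P does NOT lie on the curve.


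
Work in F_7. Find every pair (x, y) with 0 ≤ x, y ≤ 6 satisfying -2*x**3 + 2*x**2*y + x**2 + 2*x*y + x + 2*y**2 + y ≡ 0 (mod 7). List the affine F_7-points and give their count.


Affine F_7-points: {(0, 0), (0, 3), (1, 0), (1, 1), (2, 5), (2, 6), (3, 0), (3, 5), (4, 5), (4, 6), (5, 4)}; count = 11.

For each of the 49 pairs (x, y) ∈ F_7², evaluate f(x, y) mod 7. Record the zeros.
  x = 0: [0↦0, 1↦3, 2↦3, 3↦0, 4↦1, 5↦6, 6↦1]  zeros at y ∈ {0, 3}
  x = 1: [0↦0, 1↦0, 2↦4, 3↦5, 4↦3, 5↦5, 6↦4]  zeros at y ∈ {0, 1}
  x = 2: [0↦4, 1↦5, 2↦3, 3↦5, 4↦4, 5↦0, 6↦0]  zeros at y ∈ {5, 6}
  x = 3: [0↦0, 1↦6, 2↦2, 3↦2, 4↦6, 5↦0, 6↦5]  zeros at y ∈ {0, 5}
  x = 4: [0↦4, 1↦5, 2↦3, 3↦5, 4↦4, 5↦0, 6↦0]  zeros at y ∈ {5, 6}
  x = 5: [0↦4, 1↦4, 2↦1, 3↦2, 4↦0, 5↦2, 6↦1]  zeros at y ∈ {4}
  x = 6: [0↦2, 1↦5, 2↦5, 3↦2, 4↦3, 5↦1, 6↦3]  zeros at y ∈ ∅
Collecting zeros: affine points = {(0, 0), (0, 3), (1, 0), (1, 1), (2, 5), (2, 6), (3, 0), (3, 5), (4, 5), (4, 6), (5, 4)}.
Total count |C(F_7)_aff| = 11.


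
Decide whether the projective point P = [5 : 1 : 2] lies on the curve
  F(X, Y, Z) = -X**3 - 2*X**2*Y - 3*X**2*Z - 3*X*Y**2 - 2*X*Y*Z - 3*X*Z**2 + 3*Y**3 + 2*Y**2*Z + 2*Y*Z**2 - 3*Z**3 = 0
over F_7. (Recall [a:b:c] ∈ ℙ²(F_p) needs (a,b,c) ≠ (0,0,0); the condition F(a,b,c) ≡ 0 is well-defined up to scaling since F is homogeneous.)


F(5,1,2) ≡ 5 (mod 7); P is NOT on the curve.

Evaluate F(5, 1, 2) term-by-term (mod 7).
  -X**3 ↦ -1·125·1·1 = -125
  -2*X**2*Y ↦ -2·25·1·1 = -50
  -3*X**2*Z ↦ -3·25·1·2 = -150
  -3*X*Y**2 ↦ -3·5·1·1 = -15
  -2*X*Y*Z ↦ -2·5·1·2 = -20
  -3*X*Z**2 ↦ -3·5·1·4 = -60
  3*Y**3 ↦ 3·1·1·1 = 3
  2*Y**2*Z ↦ 2·1·1·2 = 4
  2*Y*Z**2 ↦ 2·1·1·4 = 8
  -3*Z**3 ↦ -3·1·1·8 = -24
Sum: F(5, 1, 2) = (-125) + (-50) + (-150) + (-15) + (-20) + (-60) + (3) + (4) + (8) + (-24) = -429.
Reducing mod 7: -429 ≡ 5 (mod 7).
Since F(a, b, c) ≡ 5 ≠ 0 (mod 7), P does NOT lie on the curve.


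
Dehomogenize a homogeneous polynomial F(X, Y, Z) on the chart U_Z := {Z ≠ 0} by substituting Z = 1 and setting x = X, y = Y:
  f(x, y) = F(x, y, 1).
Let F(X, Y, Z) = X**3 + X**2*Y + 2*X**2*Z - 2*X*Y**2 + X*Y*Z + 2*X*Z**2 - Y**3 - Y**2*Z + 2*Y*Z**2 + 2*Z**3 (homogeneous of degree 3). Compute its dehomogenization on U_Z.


f(x, y) = x**3 + x**2*y + 2*x**2 - 2*x*y**2 + x*y + 2*x - y**3 - y**2 + 2*y + 2

On U_Z we set Z = 1. Each monomial c·X^i·Y^j·Z^k in F becomes c·x^i·y^j·1^k = c·x^i·y^j.
Substituting Z = 1: F(X, Y, 1) = x**3 + x**2*y + 2*x**2 - 2*x*y**2 + x*y + 2*x - y**3 - y**2 + 2*y + 2.
Note: deg(f) ≤ deg(F) = 3; strict inequality happens when F is divisible by Z (lost terms).


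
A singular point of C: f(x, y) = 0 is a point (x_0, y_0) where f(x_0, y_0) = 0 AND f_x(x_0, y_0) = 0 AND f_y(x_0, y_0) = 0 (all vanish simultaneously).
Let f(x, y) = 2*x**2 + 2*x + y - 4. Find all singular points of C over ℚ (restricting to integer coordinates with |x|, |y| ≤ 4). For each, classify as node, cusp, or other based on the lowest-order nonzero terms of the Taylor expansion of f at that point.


No singular points in the scanned grid; C is smooth there.

Compute partial derivatives:
  f_x = 4*x + 2.
  f_y = 1.
f_y = 1 is a nonzero constant, so f_y never vanishes: no point (x, y) can satisfy f = f_x = f_y = 0. In particular no (x, y) ∈ {−4, ..., 4}² is singular; the curve is smooth.


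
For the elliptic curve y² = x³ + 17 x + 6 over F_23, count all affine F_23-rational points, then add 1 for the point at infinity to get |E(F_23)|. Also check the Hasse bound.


Affine points = {(0, 11), (0, 12), (1, 1), (1, 22), (2, 5), (2, 18), (4, 0), (5, 3), (5, 20), (6, 5), (6, 18), (7, 10), (7, 13), (10, 7), (10, 16), (11, 11), (11, 12), (12, 11), (12, 12), (13, 3), (13, 20), (15, 5), (15, 18), (16, 2), (16, 21), (18, 7), (18, 16), (19, 9), (19, 14)}; affine count = 29; |E(F_23)| = 30.

Discriminant check: Δ ∝ 4a³ + 27b² = 4·17³ + 27·6² = 4·4913 + 27·36 ≡ 16 (mod 23). Nonzero ⇒ E is nonsingular.
For each x ∈ F_23, compute rhs = x³ + 17·x + 6 mod 23, then count y ∈ F_23 with y² ≡ rhs.
  x = 0: rhs = 6, matching y values: 11, 12 (2 points).
  x = 1: rhs = 1, matching y values: 1, 22 (2 points).
  x = 2: rhs = 2, matching y values: 5, 18 (2 points).
  x = 3: rhs = 15, matching y values: none (0 points).
  x = 4: rhs = 0, matching y values: 0 (1 points).
  x = 5: rhs = 9, matching y values: 3, 20 (2 points).
  x = 6: rhs = 2, matching y values: 5, 18 (2 points).
  x = 7: rhs = 8, matching y values: 10, 13 (2 points).
  x = 8: rhs = 10, matching y values: none (0 points).
  x = 9: rhs = 14, matching y values: none (0 points).
  x = 10: rhs = 3, matching y values: 7, 16 (2 points).
  x = 11: rhs = 6, matching y values: 11, 12 (2 points).
  x = 12: rhs = 6, matching y values: 11, 12 (2 points).
  x = 13: rhs = 9, matching y values: 3, 20 (2 points).
  x = 14: rhs = 21, matching y values: none (0 points).
  x = 15: rhs = 2, matching y values: 5, 18 (2 points).
  x = 16: rhs = 4, matching y values: 2, 21 (2 points).
  x = 17: rhs = 10, matching y values: none (0 points).
  x = 18: rhs = 3, matching y values: 7, 16 (2 points).
  x = 19: rhs = 12, matching y values: 9, 14 (2 points).
  x = 20: rhs = 20, matching y values: none (0 points).
  x = 21: rhs = 10, matching y values: none (0 points).
  x = 22: rhs = 11, matching y values: none (0 points).
Total affine count: 29.
Full point count |E(F_23)| = 29 + 1 = 30.
Hasse bound: |30 − (23+1)| = |6| = 6 ≤ 2√23 ≈ 9.5917 ✓.


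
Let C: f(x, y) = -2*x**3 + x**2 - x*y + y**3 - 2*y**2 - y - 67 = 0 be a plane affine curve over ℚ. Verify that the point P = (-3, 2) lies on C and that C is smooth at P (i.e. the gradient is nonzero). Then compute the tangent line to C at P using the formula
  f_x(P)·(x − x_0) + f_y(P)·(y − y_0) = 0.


Tangent line at P: -62*x + 6*y - 198 = 0.

Step 1: f(-3, 2) = 0, so P lies on C.
Step 2: partial derivatives
  f_x(x, y) = -6*x**2 + 2*x - y, f_y(x, y) = -x + 3*y**2 - 4*y - 1.
  f_x(P) = -62, f_y(P) = 6 (gradient nonzero, so P is smooth).
Step 3: tangent line at P: -62·(x − -3) + 6·(y − 2) = 0.
Expanding: -62*x + 6*y - 198 = 0.


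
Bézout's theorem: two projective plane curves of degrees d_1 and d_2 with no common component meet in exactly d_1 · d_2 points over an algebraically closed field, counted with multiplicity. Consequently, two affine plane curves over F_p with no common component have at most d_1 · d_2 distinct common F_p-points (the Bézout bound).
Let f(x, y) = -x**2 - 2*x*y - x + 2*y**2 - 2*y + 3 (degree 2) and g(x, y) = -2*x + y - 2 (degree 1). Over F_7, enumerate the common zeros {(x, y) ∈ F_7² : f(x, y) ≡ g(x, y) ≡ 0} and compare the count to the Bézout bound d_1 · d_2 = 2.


Common zeros: {(0, 2)}; count = 1; Bézout bound = 2.

deg(f) = 2, deg(g) = 1, so Bézout bound = 2.
Scan x ∈ F_7. For each x, list the y ∈ F_7 with f(x, y) ≡ 0 and those with g(x, y) ≡ 0 (mod 7); the common zeros in that column are the intersection.
  x = 0: f ≡ 0 at y ∈ {2, 6}; g ≡ 0 at y ∈ {2}; common: {2}.
  x = 1: f ≡ 0 at y ∈ {3, 6}; g ≡ 0 at y ∈ {4}; common: ∅.
  x = 2: f ≡ 0 at y ∈ {1, 2}; g ≡ 0 at y ∈ {6}; common: ∅.
  x = 3: f ≡ 0 at y ∈ ∅; g ≡ 0 at y ∈ {1}; common: ∅.
  x = 4: f ≡ 0 at y ∈ ∅; g ≡ 0 at y ∈ {3}; common: ∅.
  x = 5: f ≡ 0 at y ∈ ∅; g ≡ 0 at y ∈ {5}; common: ∅.
  x = 6: f ≡ 0 at y ∈ {3, 4}; g ≡ 0 at y ∈ {0}; common: ∅.
Collecting: common zeros = {(0, 2)}, so the count is 1.
Comparison with the Bézout bound: 1 ≤ 2 = deg(f)·deg(g), as expected for curves with no common component (the affine F_7-count falls short of the bound because intersections may lie at infinity, over extension fields, or carry multiplicity).


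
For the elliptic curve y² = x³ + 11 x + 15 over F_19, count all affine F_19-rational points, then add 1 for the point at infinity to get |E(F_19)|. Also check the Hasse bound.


Affine points = {(2, 8), (2, 11), (4, 3), (4, 16), (5, 9), (5, 10), (7, 6), (7, 13), (8, 8), (8, 11), (9, 8), (9, 11), (10, 2), (10, 17), (11, 2), (11, 17), (14, 5), (14, 14), (17, 2), (17, 17)}; affine count = 20; |E(F_19)| = 21.

Discriminant check: Δ ∝ 4a³ + 27b² = 4·11³ + 27·15² = 4·1331 + 27·225 ≡ 18 (mod 19). Nonzero ⇒ E is nonsingular.
For each x ∈ F_19, compute rhs = x³ + 11·x + 15 mod 19, then count y ∈ F_19 with y² ≡ rhs.
  x = 0: rhs = 15, matching y values: none (0 points).
  x = 1: rhs = 8, matching y values: none (0 points).
  x = 2: rhs = 7, matching y values: 8, 11 (2 points).
  x = 3: rhs = 18, matching y values: none (0 points).
  x = 4: rhs = 9, matching y values: 3, 16 (2 points).
  x = 5: rhs = 5, matching y values: 9, 10 (2 points).
  x = 6: rhs = 12, matching y values: none (0 points).
  x = 7: rhs = 17, matching y values: 6, 13 (2 points).
  x = 8: rhs = 7, matching y values: 8, 11 (2 points).
  x = 9: rhs = 7, matching y values: 8, 11 (2 points).
  x = 10: rhs = 4, matching y values: 2, 17 (2 points).
  x = 11: rhs = 4, matching y values: 2, 17 (2 points).
  x = 12: rhs = 13, matching y values: none (0 points).
  x = 13: rhs = 18, matching y values: none (0 points).
  x = 14: rhs = 6, matching y values: 5, 14 (2 points).
  x = 15: rhs = 2, matching y values: none (0 points).
  x = 16: rhs = 12, matching y values: none (0 points).
  x = 17: rhs = 4, matching y values: 2, 17 (2 points).
  x = 18: rhs = 3, matching y values: none (0 points).
Total affine count: 20.
Full point count |E(F_19)| = 20 + 1 = 21.
Hasse bound: |21 − (19+1)| = |1| = 1 ≤ 2√19 ≈ 8.7178 ✓.


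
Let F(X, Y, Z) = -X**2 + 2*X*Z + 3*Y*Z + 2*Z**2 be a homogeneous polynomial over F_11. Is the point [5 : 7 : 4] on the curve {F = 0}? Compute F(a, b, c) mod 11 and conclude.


F(5,7,4) ≡ 10 (mod 11); P is NOT on the curve.

Evaluate F(5, 7, 4) term-by-term (mod 11).
  -X**2 ↦ -1·25·1·1 = -25
  2*X*Z ↦ 2·5·1·4 = 40
  3*Y*Z ↦ 3·1·7·4 = 84
  2*Z**2 ↦ 2·1·1·16 = 32
Sum: F(5, 7, 4) = (-25) + (40) + (84) + (32) = 131.
Reducing mod 11: 131 ≡ 10 (mod 11).
Since F(a, b, c) ≡ 10 ≠ 0 (mod 11), P does NOT lie on the curve.


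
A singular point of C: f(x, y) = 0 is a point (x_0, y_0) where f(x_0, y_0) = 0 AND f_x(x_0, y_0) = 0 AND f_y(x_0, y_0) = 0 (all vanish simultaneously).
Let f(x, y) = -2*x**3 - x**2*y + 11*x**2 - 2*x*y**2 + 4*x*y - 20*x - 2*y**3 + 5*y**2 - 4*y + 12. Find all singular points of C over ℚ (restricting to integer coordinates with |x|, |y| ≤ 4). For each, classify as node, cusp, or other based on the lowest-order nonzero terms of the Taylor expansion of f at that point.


Singular points: {(2, 0)}; classification: node.

Compute partial derivatives:
  f_x = -6*x**2 - 2*x*y + 22*x - 2*y**2 + 4*y - 20.
  f_y = -x**2 - 4*x*y + 4*x - 6*y**2 + 10*y - 4.
Scan x_0 ∈ {−4, ..., 4}. For each x_0, f_y(x_0, y) is a polynomial in y; find its integer roots y ∈ {−4, ..., 4}, then test f_x and f at those candidates.
  x = -4: f_y(-4, y) = -6*y**2 + 26*y - 36; no integer root y with |y| ≤ 4.
  x = -3: f_y(-3, y) = -6*y**2 + 22*y - 25; no integer root y with |y| ≤ 4.
  x = -2: f_y(-2, y) = -6*y**2 + 18*y - 16; no integer root y with |y| ≤ 4.
  x = -1: f_y(-1, y) = -6*y**2 + 14*y - 9; no integer root y with |y| ≤ 4.
  x = 0: f_y(0, y) = -6*y**2 + 10*y - 4; vanishes at y ∈ {1}. (0, 1): f_x = -18 ≠ 0.
  x = 1: f_y(1, y) = -6*y**2 + 6*y - 1; no integer root y with |y| ≤ 4.
  x = 2: f_y(2, y) = -6*y**2 + 2*y; vanishes at y ∈ {0}. (2, 0): f_x = 0, f = 0 — SINGULAR.
  x = 3: f_y(3, y) = -6*y**2 - 2*y - 1; no integer root y with |y| ≤ 4.
  x = 4: f_y(4, y) = -6*y**2 - 6*y - 4; no integer root y with |y| ≤ 4.
Only singular point on the grid: (2, 0).
Classify: substitute x = 2 + u, y = 0 + v and expand: f = -2*u**3 - u**2*v - u**2 - 2*u*v**2 - 2*v**3 + v**2.
No constant or linear terms (consistent with a singular point). Quadratic part: -u**2 + v**2. Cubic part: -2*u**3 - u**2*v - 2*u*v**2 - 2*v**3.
The quadratic part v**2 - u**2 = (v − u)(v + u) splits into two distinct linear factors, so there are two distinct tangent lines y − 0 = ±(x − 2) — this is a node (ordinary double point).
Classification: node.


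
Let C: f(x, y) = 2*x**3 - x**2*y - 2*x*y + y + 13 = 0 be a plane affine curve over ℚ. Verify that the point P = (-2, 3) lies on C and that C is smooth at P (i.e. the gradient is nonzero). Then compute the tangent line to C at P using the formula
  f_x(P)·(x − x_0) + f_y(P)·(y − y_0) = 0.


Tangent line at P: 30*x + y + 57 = 0.

Step 1: f(-2, 3) = 0, so P lies on C.
Step 2: partial derivatives
  f_x(x, y) = 6*x**2 - 2*x*y - 2*y, f_y(x, y) = -x**2 - 2*x + 1.
  f_x(P) = 30, f_y(P) = 1 (gradient nonzero, so P is smooth).
Step 3: tangent line at P: 30·(x − -2) + 1·(y − 3) = 0.
Expanding: 30*x + y + 57 = 0.


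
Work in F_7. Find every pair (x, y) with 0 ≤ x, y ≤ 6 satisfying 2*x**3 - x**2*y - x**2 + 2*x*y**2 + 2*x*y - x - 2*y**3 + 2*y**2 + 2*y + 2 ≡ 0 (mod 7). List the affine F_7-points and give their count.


Affine F_7-points: {(0, 3), (1, 1), (1, 3), (1, 5), (3, 1), (4, 1), (6, 0)}; count = 7.

For each of the 49 pairs (x, y) ∈ F_7², evaluate f(x, y) mod 7. Record the zeros.
  x = 0: [0↦2, 1↦4, 2↦5, 3↦0, 4↦5, 5↦1, 6↦4]  zeros at y ∈ {3}
  x = 1: [0↦2, 1↦0, 2↦1, 3↦0, 4↦6, 5↦0, 6↦5]  zeros at y ∈ {1, 3, 5}
  x = 2: [0↦5, 1↦4, 2↦3, 3↦4, 4↦2, 5↦6, 6↦4]  zeros at y ∈ ∅
  x = 3: [0↦2, 1↦0, 2↦2, 3↦3, 4↦5, 5↦3, 6↦6]  zeros at y ∈ {1}
  x = 4: [0↦5, 1↦0, 2↦3, 3↦2, 4↦6, 5↦3, 6↦2]  zeros at y ∈ {1}
  x = 5: [0↦5, 1↦2, 2↦4, 3↦6, 4↦3, 5↦4, 6↦4]  zeros at y ∈ ∅
  x = 6: [0↦0, 1↦4, 2↦3, 3↦6, 4↦1, 5↦4, 6↦3]  zeros at y ∈ {0}
Collecting zeros: affine points = {(0, 3), (1, 1), (1, 3), (1, 5), (3, 1), (4, 1), (6, 0)}.
Total count |C(F_7)_aff| = 7.


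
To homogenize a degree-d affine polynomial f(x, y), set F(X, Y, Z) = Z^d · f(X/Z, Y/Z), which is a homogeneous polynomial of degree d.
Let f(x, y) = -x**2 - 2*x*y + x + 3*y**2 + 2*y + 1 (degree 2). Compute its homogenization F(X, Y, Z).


F(X, Y, Z) = -X**2 - 2*X*Y + X*Z + 3*Y**2 + 2*Y*Z + Z**2

deg(f) = 2.
Substitute x = X/Z, y = Y/Z into f, then multiply by Z^2.
  monomial -1·x^2·y^0 ↦ -1·X^2·Y^0·Z^0.
  monomial -2·x^1·y^1 ↦ -2·X^1·Y^1·Z^0.
  monomial 1·x^1·y^0 ↦ 1·X^1·Y^0·Z^1.
  monomial 3·x^0·y^2 ↦ 3·X^0·Y^2·Z^0.
  monomial 2·x^0·y^1 ↦ 2·X^0·Y^1·Z^1.
  monomial 1·x^0·y^0 ↦ 1·X^0·Y^0·Z^2.
Collecting: F(X, Y, Z) = -X**2 - 2*X*Y + X*Z + 3*Y**2 + 2*Y*Z + Z**2.


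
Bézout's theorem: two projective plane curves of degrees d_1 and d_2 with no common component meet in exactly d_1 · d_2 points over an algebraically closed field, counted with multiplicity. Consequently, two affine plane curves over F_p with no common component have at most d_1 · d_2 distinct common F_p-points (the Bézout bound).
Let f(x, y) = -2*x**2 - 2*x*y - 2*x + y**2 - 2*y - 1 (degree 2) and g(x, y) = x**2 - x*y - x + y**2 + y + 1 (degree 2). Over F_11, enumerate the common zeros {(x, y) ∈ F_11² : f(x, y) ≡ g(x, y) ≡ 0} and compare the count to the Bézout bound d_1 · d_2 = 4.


Common zeros: {(5, 9)}; count = 1; Bézout bound = 4.

deg(f) = 2, deg(g) = 2, so Bézout bound = 4.
Scan x ∈ F_11. For each x, list the y ∈ F_11 with f(x, y) ≡ 0 and those with g(x, y) ≡ 0 (mod 11); the common zeros in that column are the intersection.
  x = 0: f ≡ 0 at y ∈ ∅; g ≡ 0 at y ∈ ∅; common: ∅.
  x = 1: f ≡ 0 at y ∈ {5, 10}; g ≡ 0 at y ∈ ∅; common: ∅.
  x = 2: f ≡ 0 at y ∈ {3}; g ≡ 0 at y ∈ {6}; common: ∅.
  x = 3: f ≡ 0 at y ∈ ∅; g ≡ 0 at y ∈ {5, 8}; common: ∅.
  x = 4: f ≡ 0 at y ∈ {5}; g ≡ 0 at y ∈ {1, 2}; common: ∅.
  x = 5: f ≡ 0 at y ∈ {3, 9}; g ≡ 0 at y ∈ {6, 9}; common: {9}.
  x = 6: f ≡ 0 at y ∈ ∅; g ≡ 0 at y ∈ {8}; common: ∅.
  x = 7: f ≡ 0 at y ∈ {7, 9}; g ≡ 0 at y ∈ ∅; common: ∅.
  x = 8: f ≡ 0 at y ∈ ∅; g ≡ 0 at y ∈ ∅; common: ∅.
  x = 9: f ≡ 0 at y ∈ ∅; g ≡ 0 at y ∈ {1, 7}; common: ∅.
  x = 10: f ≡ 0 at y ∈ {1, 10}; g ≡ 0 at y ∈ {2, 7}; common: ∅.
Collecting: common zeros = {(5, 9)}, so the count is 1.
Comparison with the Bézout bound: 1 ≤ 4 = deg(f)·deg(g), as expected for curves with no common component (the affine F_11-count falls short of the bound because intersections may lie at infinity, over extension fields, or carry multiplicity).


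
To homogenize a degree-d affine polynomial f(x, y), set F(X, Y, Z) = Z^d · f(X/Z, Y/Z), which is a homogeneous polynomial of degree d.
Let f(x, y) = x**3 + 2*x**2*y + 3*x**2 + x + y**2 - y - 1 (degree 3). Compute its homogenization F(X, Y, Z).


F(X, Y, Z) = X**3 + 2*X**2*Y + 3*X**2*Z + X*Z**2 + Y**2*Z - Y*Z**2 - Z**3

deg(f) = 3.
Substitute x = X/Z, y = Y/Z into f, then multiply by Z^3.
  monomial 1·x^3·y^0 ↦ 1·X^3·Y^0·Z^0.
  monomial 2·x^2·y^1 ↦ 2·X^2·Y^1·Z^0.
  monomial 3·x^2·y^0 ↦ 3·X^2·Y^0·Z^1.
  monomial 1·x^1·y^0 ↦ 1·X^1·Y^0·Z^2.
  monomial 1·x^0·y^2 ↦ 1·X^0·Y^2·Z^1.
  monomial -1·x^0·y^1 ↦ -1·X^0·Y^1·Z^2.
  monomial -1·x^0·y^0 ↦ -1·X^0·Y^0·Z^3.
Collecting: F(X, Y, Z) = X**3 + 2*X**2*Y + 3*X**2*Z + X*Z**2 + Y**2*Z - Y*Z**2 - Z**3.


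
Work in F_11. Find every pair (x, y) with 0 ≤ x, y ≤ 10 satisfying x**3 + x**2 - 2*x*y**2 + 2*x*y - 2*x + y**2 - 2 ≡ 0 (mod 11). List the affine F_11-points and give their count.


Affine F_11-points: {(2, 8), (4, 10), (6, 4), (7, 2), (7, 5), (9, 6), (9, 8), (10, 0), (10, 8)}; count = 9.

For each of the 121 pairs (x, y) ∈ F_11², evaluate f(x, y) mod 11. Record the zeros.
  x = 0: [0↦9, 1↦10, 2↦2, 3↦7, 4↦3, 5↦1, 6↦1, 7↦3, 8↦7, 9↦2, 10↦10]  zeros at y ∈ ∅
  x = 1: [0↦9, 1↦10, 2↦9, 3↦6, 4↦1, 5↦5, 6↦7, 7↦7, 8↦5, 9↦1, 10↦6]  zeros at y ∈ ∅
  x = 2: [0↦6, 1↦7, 2↦2, 3↦2, 4↦7, 5↦6, 6↦10, 7↦8, 8↦0, 9↦8, 10↦10]  zeros at y ∈ {8}
  x = 3: [0↦6, 1↦7, 2↦9, 3↦1, 4↦5, 5↦10, 6↦5, 7↦1, 8↦9, 9↦7, 10↦6]  zeros at y ∈ ∅
  x = 4: [0↦4, 1↦5, 2↦3, 3↦9, 4↦1, 5↦1, 6↦9, 7↦3, 8↦5, 9↦4, 10↦0]  zeros at y ∈ {10}
  x = 5: [0↦6, 1↦7, 2↦1, 3↦10, 4↦1, 5↦7, 6↦6, 7↦9, 8↦5, 9↦5, 10↦9]  zeros at y ∈ ∅
  x = 6: [0↦7, 1↦8, 2↦9, 3↦10, 4↦0, 5↦1, 6↦2, 7↦3, 8↦4, 9↦5, 10↦6]  zeros at y ∈ {4}
  x = 7: [0↦2, 1↦3, 2↦0, 3↦4, 4↦4, 5↦0, 6↦3, 7↦2, 8↦8, 9↦10, 10↦8]  zeros at y ∈ {2, 5}
  x = 8: [0↦8, 1↦9, 2↦2, 3↦9, 4↦8, 5↦10, 6↦4, 7↦1, 8↦1, 9↦4, 10↦10]  zeros at y ∈ ∅
  x = 9: [0↦9, 1↦10, 2↦10, 3↦9, 4↦7, 5↦4, 6↦0, 7↦6, 8↦0, 9↦4, 10↦7]  zeros at y ∈ {6, 8}
  x = 10: [0↦0, 1↦1, 2↦8, 3↦10, 4↦7, 5↦10, 6↦8, 7↦1, 8↦0, 9↦5, 10↦5]  zeros at y ∈ {0, 8}
Collecting zeros: affine points = {(2, 8), (4, 10), (6, 4), (7, 2), (7, 5), (9, 6), (9, 8), (10, 0), (10, 8)}.
Total count |C(F_11)_aff| = 9.


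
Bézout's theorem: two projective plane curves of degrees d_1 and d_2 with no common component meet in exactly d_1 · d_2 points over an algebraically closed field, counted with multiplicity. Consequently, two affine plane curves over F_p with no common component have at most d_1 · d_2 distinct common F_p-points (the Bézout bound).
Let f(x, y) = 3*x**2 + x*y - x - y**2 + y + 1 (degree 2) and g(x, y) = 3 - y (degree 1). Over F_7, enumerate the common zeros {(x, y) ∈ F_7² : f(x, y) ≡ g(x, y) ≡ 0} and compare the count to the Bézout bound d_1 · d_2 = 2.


Common zeros: {(1, 3), (3, 3)}; count = 2; Bézout bound = 2.

deg(f) = 2, deg(g) = 1, so Bézout bound = 2.
Scan x ∈ F_7. For each x, list the y ∈ F_7 with f(x, y) ≡ 0 and those with g(x, y) ≡ 0 (mod 7); the common zeros in that column are the intersection.
  x = 0: f ≡ 0 at y ∈ ∅; g ≡ 0 at y ∈ {3}; common: ∅.
  x = 1: f ≡ 0 at y ∈ {3, 6}; g ≡ 0 at y ∈ {3}; common: {3}.
  x = 2: f ≡ 0 at y ∈ {4, 6}; g ≡ 0 at y ∈ {3}; common: ∅.
  x = 3: f ≡ 0 at y ∈ {1, 3}; g ≡ 0 at y ∈ {3}; common: {3}.
  x = 4: f ≡ 0 at y ∈ {1, 4}; g ≡ 0 at y ∈ {3}; common: ∅.
  x = 5: f ≡ 0 at y ∈ ∅; g ≡ 0 at y ∈ {3}; common: ∅.
  x = 6: f ≡ 0 at y ∈ ∅; g ≡ 0 at y ∈ {3}; common: ∅.
Collecting: common zeros = {(1, 3), (3, 3)}, so the count is 2.
Comparison with the Bézout bound: 2 ≤ 2 = deg(f)·deg(g), as expected for curves with no common component (the bound is attained).


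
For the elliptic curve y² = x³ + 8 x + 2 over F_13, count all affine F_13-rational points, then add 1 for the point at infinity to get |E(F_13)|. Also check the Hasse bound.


Affine points = {(2, 0), (3, 1), (3, 12), (9, 6), (9, 7), (10, 4), (10, 9), (11, 2), (11, 11)}; affine count = 9; |E(F_13)| = 10.

Discriminant check: Δ ∝ 4a³ + 27b² = 4·8³ + 27·2² = 4·512 + 27·4 ≡ 11 (mod 13). Nonzero ⇒ E is nonsingular.
For each x ∈ F_13, compute rhs = x³ + 8·x + 2 mod 13, then count y ∈ F_13 with y² ≡ rhs.
  x = 0: rhs = 2, matching y values: none (0 points).
  x = 1: rhs = 11, matching y values: none (0 points).
  x = 2: rhs = 0, matching y values: 0 (1 points).
  x = 3: rhs = 1, matching y values: 1, 12 (2 points).
  x = 4: rhs = 7, matching y values: none (0 points).
  x = 5: rhs = 11, matching y values: none (0 points).
  x = 6: rhs = 6, matching y values: none (0 points).
  x = 7: rhs = 11, matching y values: none (0 points).
  x = 8: rhs = 6, matching y values: none (0 points).
  x = 9: rhs = 10, matching y values: 6, 7 (2 points).
  x = 10: rhs = 3, matching y values: 4, 9 (2 points).
  x = 11: rhs = 4, matching y values: 2, 11 (2 points).
  x = 12: rhs = 6, matching y values: none (0 points).
Total affine count: 9.
Full point count |E(F_13)| = 9 + 1 = 10.
Hasse bound: |10 − (13+1)| = |-4| = 4 ≤ 2√13 ≈ 7.2111 ✓.


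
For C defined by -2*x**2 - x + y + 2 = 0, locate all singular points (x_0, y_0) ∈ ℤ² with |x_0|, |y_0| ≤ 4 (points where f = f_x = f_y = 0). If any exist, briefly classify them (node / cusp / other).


No singular points in the scanned grid; C is smooth there.

Compute partial derivatives:
  f_x = -4*x - 1.
  f_y = 1.
f_y = 1 is a nonzero constant, so f_y never vanishes: no point (x, y) can satisfy f = f_x = f_y = 0. In particular no (x, y) ∈ {−4, ..., 4}² is singular; the curve is smooth.


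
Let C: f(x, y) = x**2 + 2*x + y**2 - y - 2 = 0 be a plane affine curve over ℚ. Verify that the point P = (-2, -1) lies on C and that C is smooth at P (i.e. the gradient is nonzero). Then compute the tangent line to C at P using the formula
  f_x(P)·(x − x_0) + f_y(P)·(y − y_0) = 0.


Tangent line at P: -2*x - 3*y - 7 = 0.

Step 1: f(-2, -1) = 0, so P lies on C.
Step 2: partial derivatives
  f_x(x, y) = 2*x + 2, f_y(x, y) = 2*y - 1.
  f_x(P) = -2, f_y(P) = -3 (gradient nonzero, so P is smooth).
Step 3: tangent line at P: -2·(x − -2) + -3·(y − -1) = 0.
Expanding: -2*x - 3*y - 7 = 0.


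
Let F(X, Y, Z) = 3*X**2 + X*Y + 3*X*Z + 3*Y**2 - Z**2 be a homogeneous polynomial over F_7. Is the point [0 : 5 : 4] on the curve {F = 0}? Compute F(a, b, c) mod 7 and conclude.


F(0,5,4) ≡ 3 (mod 7); P is NOT on the curve.

Evaluate F(0, 5, 4) term-by-term (mod 7).
  3*X**2 ↦ 3·0·1·1 = 0
  X*Y ↦ 1·0·5·1 = 0
  3*X*Z ↦ 3·0·1·4 = 0
  3*Y**2 ↦ 3·1·25·1 = 75
  -Z**2 ↦ -1·1·1·16 = -16
Sum: F(0, 5, 4) = (0) + (0) + (0) + (75) + (-16) = 59.
Reducing mod 7: 59 ≡ 3 (mod 7).
Since F(a, b, c) ≡ 3 ≠ 0 (mod 7), P does NOT lie on the curve.


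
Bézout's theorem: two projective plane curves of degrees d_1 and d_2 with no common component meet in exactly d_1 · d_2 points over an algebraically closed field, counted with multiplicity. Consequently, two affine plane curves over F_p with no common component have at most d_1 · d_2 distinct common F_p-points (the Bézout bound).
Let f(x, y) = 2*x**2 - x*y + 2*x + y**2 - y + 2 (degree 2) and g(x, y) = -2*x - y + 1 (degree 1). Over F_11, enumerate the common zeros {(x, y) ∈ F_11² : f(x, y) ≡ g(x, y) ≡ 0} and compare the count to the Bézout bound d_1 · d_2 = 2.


Common zeros: {(8, 7), (10, 3)}; count = 2; Bézout bound = 2.

deg(f) = 2, deg(g) = 1, so Bézout bound = 2.
Scan x ∈ F_11. For each x, list the y ∈ F_11 with f(x, y) ≡ 0 and those with g(x, y) ≡ 0 (mod 11); the common zeros in that column are the intersection.
  x = 0: f ≡ 0 at y ∈ {5, 7}; g ≡ 0 at y ∈ {1}; common: ∅.
  x = 1: f ≡ 0 at y ∈ ∅; g ≡ 0 at y ∈ {10}; common: ∅.
  x = 2: f ≡ 0 at y ∈ ∅; g ≡ 0 at y ∈ {8}; common: ∅.
  x = 3: f ≡ 0 at y ∈ {2}; g ≡ 0 at y ∈ {6}; common: ∅.
  x = 4: f ≡ 0 at y ∈ {8}; g ≡ 0 at y ∈ {4}; common: ∅.
  x = 5: f ≡ 0 at y ∈ ∅; g ≡ 0 at y ∈ {2}; common: ∅.
  x = 6: f ≡ 0 at y ∈ ∅; g ≡ 0 at y ∈ {0}; common: ∅.
  x = 7: f ≡ 0 at y ∈ {3, 5}; g ≡ 0 at y ∈ {9}; common: ∅.
  x = 8: f ≡ 0 at y ∈ {2, 7}; g ≡ 0 at y ∈ {7}; common: {7}.
  x = 9: f ≡ 0 at y ∈ ∅; g ≡ 0 at y ∈ {5}; common: ∅.
  x = 10: f ≡ 0 at y ∈ {3, 8}; g ≡ 0 at y ∈ {3}; common: {3}.
Collecting: common zeros = {(8, 7), (10, 3)}, so the count is 2.
Comparison with the Bézout bound: 2 ≤ 2 = deg(f)·deg(g), as expected for curves with no common component (the bound is attained).


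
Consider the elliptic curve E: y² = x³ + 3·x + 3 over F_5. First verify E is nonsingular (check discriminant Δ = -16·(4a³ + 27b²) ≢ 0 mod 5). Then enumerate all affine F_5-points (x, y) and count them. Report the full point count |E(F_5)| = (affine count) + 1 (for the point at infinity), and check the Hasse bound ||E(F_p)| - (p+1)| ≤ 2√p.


Affine points = {(3, 2), (3, 3), (4, 2), (4, 3)}; affine count = 4; |E(F_5)| = 5.

Discriminant check: Δ ∝ 4a³ + 27b² = 4·3³ + 27·3² = 4·27 + 27·9 ≡ 1 (mod 5). Nonzero ⇒ E is nonsingular.
For each x ∈ F_5, compute rhs = x³ + 3·x + 3 mod 5, then count y ∈ F_5 with y² ≡ rhs.
  x = 0: rhs = 3, matching y values: none (0 points).
  x = 1: rhs = 2, matching y values: none (0 points).
  x = 2: rhs = 2, matching y values: none (0 points).
  x = 3: rhs = 4, matching y values: 2, 3 (2 points).
  x = 4: rhs = 4, matching y values: 2, 3 (2 points).
Total affine count: 4.
Full point count |E(F_5)| = 4 + 1 = 5.
Hasse bound: |5 − (5+1)| = |-1| = 1 ≤ 2√5 ≈ 4.4721 ✓.


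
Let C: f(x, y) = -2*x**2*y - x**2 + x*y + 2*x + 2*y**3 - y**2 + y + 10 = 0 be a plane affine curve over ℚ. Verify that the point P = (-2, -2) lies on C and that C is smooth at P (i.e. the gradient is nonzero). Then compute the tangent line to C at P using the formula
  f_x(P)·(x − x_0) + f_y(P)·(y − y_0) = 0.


Tangent line at P: -12*x + 19*y + 14 = 0.

Step 1: f(-2, -2) = 0, so P lies on C.
Step 2: partial derivatives
  f_x(x, y) = -4*x*y - 2*x + y + 2, f_y(x, y) = -2*x**2 + x + 6*y**2 - 2*y + 1.
  f_x(P) = -12, f_y(P) = 19 (gradient nonzero, so P is smooth).
Step 3: tangent line at P: -12·(x − -2) + 19·(y − -2) = 0.
Expanding: -12*x + 19*y + 14 = 0.


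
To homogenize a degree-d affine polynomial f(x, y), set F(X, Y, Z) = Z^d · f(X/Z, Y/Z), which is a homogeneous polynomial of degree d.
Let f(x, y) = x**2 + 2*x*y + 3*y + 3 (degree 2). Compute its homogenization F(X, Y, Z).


F(X, Y, Z) = X**2 + 2*X*Y + 3*Y*Z + 3*Z**2

deg(f) = 2.
Substitute x = X/Z, y = Y/Z into f, then multiply by Z^2.
  monomial 1·x^2·y^0 ↦ 1·X^2·Y^0·Z^0.
  monomial 2·x^1·y^1 ↦ 2·X^1·Y^1·Z^0.
  monomial 3·x^0·y^1 ↦ 3·X^0·Y^1·Z^1.
  monomial 3·x^0·y^0 ↦ 3·X^0·Y^0·Z^2.
Collecting: F(X, Y, Z) = X**2 + 2*X*Y + 3*Y*Z + 3*Z**2.


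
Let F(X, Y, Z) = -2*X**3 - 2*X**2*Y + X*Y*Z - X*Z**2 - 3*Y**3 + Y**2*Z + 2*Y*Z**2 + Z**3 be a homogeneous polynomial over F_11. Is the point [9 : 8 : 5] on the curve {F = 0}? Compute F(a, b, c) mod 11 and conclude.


F(9,8,5) ≡ 1 (mod 11); P is NOT on the curve.

Evaluate F(9, 8, 5) term-by-term (mod 11).
  -2*X**3 ↦ -2·729·1·1 = -1458
  -2*X**2*Y ↦ -2·81·8·1 = -1296
  X*Y*Z ↦ 1·9·8·5 = 360
  -X*Z**2 ↦ -1·9·1·25 = -225
  -3*Y**3 ↦ -3·1·512·1 = -1536
  Y**2*Z ↦ 1·1·64·5 = 320
  2*Y*Z**2 ↦ 2·1·8·25 = 400
  Z**3 ↦ 1·1·1·125 = 125
Sum: F(9, 8, 5) = (-1458) + (-1296) + (360) + (-225) + (-1536) + (320) + (400) + (125) = -3310.
Reducing mod 11: -3310 ≡ 1 (mod 11).
Since F(a, b, c) ≡ 1 ≠ 0 (mod 11), P does NOT lie on the curve.


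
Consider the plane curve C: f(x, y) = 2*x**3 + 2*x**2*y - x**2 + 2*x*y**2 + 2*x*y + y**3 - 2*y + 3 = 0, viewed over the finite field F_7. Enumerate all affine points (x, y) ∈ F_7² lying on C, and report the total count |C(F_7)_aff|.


Affine F_7-points: {(0, 2), (1, 5), (3, 1), (4, 2), (4, 5), (4, 6), (5, 2), (6, 0)}; count = 8.

For each of the 49 pairs (x, y) ∈ F_7², evaluate f(x, y) mod 7. Record the zeros.
  x = 0: [0↦3, 1↦2, 2↦0, 3↦3, 4↦3, 5↦6, 6↦4]  zeros at y ∈ {2}
  x = 1: [0↦4, 1↦2, 2↦3, 3↦6, 4↦3, 5↦0, 6↦3]  zeros at y ∈ {5}
  x = 2: [0↦1, 1↦2, 2↦3, 3↦3, 4↦1, 5↦3, 6↦1]  zeros at y ∈ ∅
  x = 3: [0↦6, 1↦0, 2↦5, 3↦6, 4↦2, 5↦6, 6↦3]  zeros at y ∈ {1}
  x = 4: [0↦3, 1↦1, 2↦0, 3↦6, 4↦4, 5↦0, 6↦0]  zeros at y ∈ {2, 5, 6}
  x = 5: [0↦4, 1↦3, 2↦0, 3↦1, 4↦5, 5↦4, 6↦4]  zeros at y ∈ {2}
  x = 6: [0↦0, 1↦4, 2↦3, 3↦3, 4↦3, 5↦2, 6↦6]  zeros at y ∈ {0}
Collecting zeros: affine points = {(0, 2), (1, 5), (3, 1), (4, 2), (4, 5), (4, 6), (5, 2), (6, 0)}.
Total count |C(F_7)_aff| = 8.


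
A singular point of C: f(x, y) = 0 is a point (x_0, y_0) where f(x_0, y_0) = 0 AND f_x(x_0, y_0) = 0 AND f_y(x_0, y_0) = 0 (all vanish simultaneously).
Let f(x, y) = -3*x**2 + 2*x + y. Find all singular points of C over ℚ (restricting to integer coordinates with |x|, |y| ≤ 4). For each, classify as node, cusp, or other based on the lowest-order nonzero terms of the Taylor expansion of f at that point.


No singular points in the scanned grid; C is smooth there.

Compute partial derivatives:
  f_x = 2 - 6*x.
  f_y = 1.
f_y = 1 is a nonzero constant, so f_y never vanishes: no point (x, y) can satisfy f = f_x = f_y = 0. In particular no (x, y) ∈ {−4, ..., 4}² is singular; the curve is smooth.


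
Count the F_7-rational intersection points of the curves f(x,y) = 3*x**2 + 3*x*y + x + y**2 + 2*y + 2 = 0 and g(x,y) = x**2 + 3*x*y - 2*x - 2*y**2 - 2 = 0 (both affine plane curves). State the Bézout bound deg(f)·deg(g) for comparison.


Common zeros: ∅; count = 0; Bézout bound = 4.

deg(f) = 2, deg(g) = 2, so Bézout bound = 4.
Scan x ∈ F_7. For each x, list the y ∈ F_7 with f(x, y) ≡ 0 and those with g(x, y) ≡ 0 (mod 7); the common zeros in that column are the intersection.
  x = 0: f ≡ 0 at y ∈ ∅; g ≡ 0 at y ∈ ∅; common: ∅.
  x = 1: f ≡ 0 at y ∈ {4, 5}; g ≡ 0 at y ∈ ∅; common: ∅.
  x = 2: f ≡ 0 at y ∈ {3}; g ≡ 0 at y ∈ ∅; common: ∅.
  x = 3: f ≡ 0 at y ∈ {5}; g ≡ 0 at y ∈ ∅; common: ∅.
  x = 4: f ≡ 0 at y ∈ {3, 4}; g ≡ 0 at y ∈ ∅; common: ∅.
  x = 5: f ≡ 0 at y ∈ ∅; g ≡ 0 at y ∈ {2}; common: ∅.
  x = 6: f ≡ 0 at y ∈ ∅; g ≡ 0 at y ∈ ∅; common: ∅.
Collecting: common zeros = ∅, so the count is 0.
Comparison with the Bézout bound: 0 ≤ 4 = deg(f)·deg(g), as expected for curves with no common component (the affine F_7-count falls short of the bound because intersections may lie at infinity, over extension fields, or carry multiplicity).


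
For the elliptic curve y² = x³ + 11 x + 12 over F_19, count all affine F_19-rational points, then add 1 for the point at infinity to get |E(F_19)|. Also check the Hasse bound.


Affine points = {(1, 9), (1, 10), (2, 2), (2, 17), (4, 5), (4, 14), (6, 3), (6, 16), (8, 2), (8, 17), (9, 2), (9, 17), (10, 1), (10, 18), (11, 1), (11, 18), (16, 3), (16, 16), (17, 1), (17, 18), (18, 0)}; affine count = 21; |E(F_19)| = 22.

Discriminant check: Δ ∝ 4a³ + 27b² = 4·11³ + 27·12² = 4·1331 + 27·144 ≡ 16 (mod 19). Nonzero ⇒ E is nonsingular.
For each x ∈ F_19, compute rhs = x³ + 11·x + 12 mod 19, then count y ∈ F_19 with y² ≡ rhs.
  x = 0: rhs = 12, matching y values: none (0 points).
  x = 1: rhs = 5, matching y values: 9, 10 (2 points).
  x = 2: rhs = 4, matching y values: 2, 17 (2 points).
  x = 3: rhs = 15, matching y values: none (0 points).
  x = 4: rhs = 6, matching y values: 5, 14 (2 points).
  x = 5: rhs = 2, matching y values: none (0 points).
  x = 6: rhs = 9, matching y values: 3, 16 (2 points).
  x = 7: rhs = 14, matching y values: none (0 points).
  x = 8: rhs = 4, matching y values: 2, 17 (2 points).
  x = 9: rhs = 4, matching y values: 2, 17 (2 points).
  x = 10: rhs = 1, matching y values: 1, 18 (2 points).
  x = 11: rhs = 1, matching y values: 1, 18 (2 points).
  x = 12: rhs = 10, matching y values: none (0 points).
  x = 13: rhs = 15, matching y values: none (0 points).
  x = 14: rhs = 3, matching y values: none (0 points).
  x = 15: rhs = 18, matching y values: none (0 points).
  x = 16: rhs = 9, matching y values: 3, 16 (2 points).
  x = 17: rhs = 1, matching y values: 1, 18 (2 points).
  x = 18: rhs = 0, matching y values: 0 (1 points).
Total affine count: 21.
Full point count |E(F_19)| = 21 + 1 = 22.
Hasse bound: |22 − (19+1)| = |2| = 2 ≤ 2√19 ≈ 8.7178 ✓.


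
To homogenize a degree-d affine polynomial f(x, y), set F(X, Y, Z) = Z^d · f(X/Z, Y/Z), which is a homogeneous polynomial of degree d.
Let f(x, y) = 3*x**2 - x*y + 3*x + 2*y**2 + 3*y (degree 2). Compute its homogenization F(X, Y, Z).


F(X, Y, Z) = 3*X**2 - X*Y + 3*X*Z + 2*Y**2 + 3*Y*Z

deg(f) = 2.
Substitute x = X/Z, y = Y/Z into f, then multiply by Z^2.
  monomial 3·x^2·y^0 ↦ 3·X^2·Y^0·Z^0.
  monomial -1·x^1·y^1 ↦ -1·X^1·Y^1·Z^0.
  monomial 3·x^1·y^0 ↦ 3·X^1·Y^0·Z^1.
  monomial 2·x^0·y^2 ↦ 2·X^0·Y^2·Z^0.
  monomial 3·x^0·y^1 ↦ 3·X^0·Y^1·Z^1.
Collecting: F(X, Y, Z) = 3*X**2 - X*Y + 3*X*Z + 2*Y**2 + 3*Y*Z.


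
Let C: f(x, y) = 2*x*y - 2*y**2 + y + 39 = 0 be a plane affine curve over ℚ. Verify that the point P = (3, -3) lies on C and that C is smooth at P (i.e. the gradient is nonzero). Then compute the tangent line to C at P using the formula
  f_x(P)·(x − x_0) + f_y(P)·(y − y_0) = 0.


Tangent line at P: -6*x + 19*y + 75 = 0.

Step 1: f(3, -3) = 0, so P lies on C.
Step 2: partial derivatives
  f_x(x, y) = 2*y, f_y(x, y) = 2*x - 4*y + 1.
  f_x(P) = -6, f_y(P) = 19 (gradient nonzero, so P is smooth).
Step 3: tangent line at P: -6·(x − 3) + 19·(y − -3) = 0.
Expanding: -6*x + 19*y + 75 = 0.


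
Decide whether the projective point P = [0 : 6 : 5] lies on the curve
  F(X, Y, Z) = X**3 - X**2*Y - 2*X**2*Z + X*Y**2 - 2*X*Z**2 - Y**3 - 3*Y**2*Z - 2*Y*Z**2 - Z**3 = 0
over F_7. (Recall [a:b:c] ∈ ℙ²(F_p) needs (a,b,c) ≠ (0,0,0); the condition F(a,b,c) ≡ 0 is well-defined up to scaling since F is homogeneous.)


F(0,6,5) ≡ 2 (mod 7); P is NOT on the curve.

Evaluate F(0, 6, 5) term-by-term (mod 7).
  X**3 ↦ 1·0·1·1 = 0
  -X**2*Y ↦ -1·0·6·1 = 0
  -2*X**2*Z ↦ -2·0·1·5 = 0
  X*Y**2 ↦ 1·0·36·1 = 0
  -2*X*Z**2 ↦ -2·0·1·25 = 0
  -Y**3 ↦ -1·1·216·1 = -216
  -3*Y**2*Z ↦ -3·1·36·5 = -540
  -2*Y*Z**2 ↦ -2·1·6·25 = -300
  -Z**3 ↦ -1·1·1·125 = -125
Sum: F(0, 6, 5) = (0) + (0) + (0) + (0) + (0) + (-216) + (-540) + (-300) + (-125) = -1181.
Reducing mod 7: -1181 ≡ 2 (mod 7).
Since F(a, b, c) ≡ 2 ≠ 0 (mod 7), P does NOT lie on the curve.


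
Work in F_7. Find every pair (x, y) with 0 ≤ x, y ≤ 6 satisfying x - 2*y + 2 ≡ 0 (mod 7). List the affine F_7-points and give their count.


Affine F_7-points: {(0, 1), (1, 5), (2, 2), (3, 6), (4, 3), (5, 0), (6, 4)}; count = 7.

For each of the 49 pairs (x, y) ∈ F_7², evaluate f(x, y) mod 7. Record the zeros.
  x = 0: [0↦2, 1↦0, 2↦5, 3↦3, 4↦1, 5↦6, 6↦4]  zeros at y ∈ {1}
  x = 1: [0↦3, 1↦1, 2↦6, 3↦4, 4↦2, 5↦0, 6↦5]  zeros at y ∈ {5}
  x = 2: [0↦4, 1↦2, 2↦0, 3↦5, 4↦3, 5↦1, 6↦6]  zeros at y ∈ {2}
  x = 3: [0↦5, 1↦3, 2↦1, 3↦6, 4↦4, 5↦2, 6↦0]  zeros at y ∈ {6}
  x = 4: [0↦6, 1↦4, 2↦2, 3↦0, 4↦5, 5↦3, 6↦1]  zeros at y ∈ {3}
  x = 5: [0↦0, 1↦5, 2↦3, 3↦1, 4↦6, 5↦4, 6↦2]  zeros at y ∈ {0}
  x = 6: [0↦1, 1↦6, 2↦4, 3↦2, 4↦0, 5↦5, 6↦3]  zeros at y ∈ {4}
Collecting zeros: affine points = {(0, 1), (1, 5), (2, 2), (3, 6), (4, 3), (5, 0), (6, 4)}.
Total count |C(F_7)_aff| = 7.


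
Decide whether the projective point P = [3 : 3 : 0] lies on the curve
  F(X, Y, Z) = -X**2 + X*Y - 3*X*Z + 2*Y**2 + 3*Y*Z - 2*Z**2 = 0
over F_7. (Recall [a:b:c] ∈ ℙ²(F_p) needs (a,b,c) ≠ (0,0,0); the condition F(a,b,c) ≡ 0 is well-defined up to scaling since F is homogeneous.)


F(3,3,0) ≡ 4 (mod 7); P is NOT on the curve.

Evaluate F(3, 3, 0) term-by-term (mod 7).
  -X**2 ↦ -1·9·1·1 = -9
  X*Y ↦ 1·3·3·1 = 9
  -3*X*Z ↦ -3·3·1·0 = 0
  2*Y**2 ↦ 2·1·9·1 = 18
  3*Y*Z ↦ 3·1·3·0 = 0
  -2*Z**2 ↦ -2·1·1·0 = 0
Sum: F(3, 3, 0) = (-9) + (9) + (0) + (18) + (0) + (0) = 18.
Reducing mod 7: 18 ≡ 4 (mod 7).
Since F(a, b, c) ≡ 4 ≠ 0 (mod 7), P does NOT lie on the curve.


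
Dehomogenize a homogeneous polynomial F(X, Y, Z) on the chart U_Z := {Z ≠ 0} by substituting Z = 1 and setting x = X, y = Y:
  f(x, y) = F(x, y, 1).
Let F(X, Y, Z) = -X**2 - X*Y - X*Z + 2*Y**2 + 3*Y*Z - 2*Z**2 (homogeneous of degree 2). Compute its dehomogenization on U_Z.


f(x, y) = -x**2 - x*y - x + 2*y**2 + 3*y - 2

On U_Z we set Z = 1. Each monomial c·X^i·Y^j·Z^k in F becomes c·x^i·y^j·1^k = c·x^i·y^j.
Substituting Z = 1: F(X, Y, 1) = -x**2 - x*y - x + 2*y**2 + 3*y - 2.
Note: deg(f) ≤ deg(F) = 2; strict inequality happens when F is divisible by Z (lost terms).


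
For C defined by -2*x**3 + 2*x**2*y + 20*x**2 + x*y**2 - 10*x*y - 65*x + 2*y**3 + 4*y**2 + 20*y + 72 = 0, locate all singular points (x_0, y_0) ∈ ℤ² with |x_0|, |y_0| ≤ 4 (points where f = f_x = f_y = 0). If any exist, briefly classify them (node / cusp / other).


Singular points: {(3, -1)}; classification: cusp.

Compute partial derivatives:
  f_x = -6*x**2 + 4*x*y + 40*x + y**2 - 10*y - 65.
  f_y = 2*x**2 + 2*x*y - 10*x + 6*y**2 + 8*y + 20.
Scan x_0 ∈ {−4, ..., 4}. For each x_0, f_y(x_0, y) is a polynomial in y; find its integer roots y ∈ {−4, ..., 4}, then test f_x and f at those candidates.
  x = -4: f_y(-4, y) = 6*y**2 + 92; no integer root y with |y| ≤ 4.
  x = -3: f_y(-3, y) = 6*y**2 + 2*y + 68; no integer root y with |y| ≤ 4.
  x = -2: f_y(-2, y) = 6*y**2 + 4*y + 48; no integer root y with |y| ≤ 4.
  x = -1: f_y(-1, y) = 6*y**2 + 6*y + 32; no integer root y with |y| ≤ 4.
  x = 0: f_y(0, y) = 6*y**2 + 8*y + 20; no integer root y with |y| ≤ 4.
  x = 1: f_y(1, y) = 6*y**2 + 10*y + 12; no integer root y with |y| ≤ 4.
  x = 2: f_y(2, y) = 6*y**2 + 12*y + 8; no integer root y with |y| ≤ 4.
  x = 3: f_y(3, y) = 6*y**2 + 14*y + 8; vanishes at y ∈ {-1}. (3, -1): f_x = 0, f = 0 — SINGULAR.
  x = 4: f_y(4, y) = 6*y**2 + 16*y + 12; no integer root y with |y| ≤ 4.
Only singular point on the grid: (3, -1).
Classify: substitute x = 3 + u, y = -1 + v and expand: f = -2*u**3 + 2*u**2*v + u*v**2 + 2*v**3 + v**2.
No constant or linear terms (consistent with a singular point). Quadratic part: v**2. Cubic part: -2*u**3 + 2*u**2*v + u*v**2 + 2*v**3.
The quadratic part v**2 is a perfect square, so there is a single (double) tangent line v = 0, i.e. y = -1. Restricting the cubic part to that line (v = 0) leaves -2*u**3 ≠ 0, so f is not divisible by v and the branch is v² ≈ 2*u**3 to lowest order — this is a cusp.
Classification: cusp.
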